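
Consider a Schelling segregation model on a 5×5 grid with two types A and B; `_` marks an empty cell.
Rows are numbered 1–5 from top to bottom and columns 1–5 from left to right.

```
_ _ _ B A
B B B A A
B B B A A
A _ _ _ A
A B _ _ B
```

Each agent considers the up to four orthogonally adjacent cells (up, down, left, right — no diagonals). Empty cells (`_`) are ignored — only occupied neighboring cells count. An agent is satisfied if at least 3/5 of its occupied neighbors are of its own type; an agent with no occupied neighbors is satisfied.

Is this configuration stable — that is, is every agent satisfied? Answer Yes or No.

No

(1,4)B 0/2 unhappy
(1,5)A 1/2 unhappy
(2,1)B 2/2 ok
(2,2)B 3/3 ok
(2,3)B 2/3 ok
(2,4)A 2/4 unhappy
(2,5)A 3/3 ok
(3,1)B 2/3 ok
(3,2)B 3/3 ok
(3,3)B 2/3 ok
(3,4)A 2/3 ok
(3,5)A 3/3 ok
(4,1)A 1/2 unhappy
(4,5)A 1/2 unhappy
(5,1)A 1/2 unhappy
(5,2)B 0/1 unhappy
(5,5)B 0/1 unhappy
For instance (1,4) has only 0/2 same-type neighbors, below 3/5.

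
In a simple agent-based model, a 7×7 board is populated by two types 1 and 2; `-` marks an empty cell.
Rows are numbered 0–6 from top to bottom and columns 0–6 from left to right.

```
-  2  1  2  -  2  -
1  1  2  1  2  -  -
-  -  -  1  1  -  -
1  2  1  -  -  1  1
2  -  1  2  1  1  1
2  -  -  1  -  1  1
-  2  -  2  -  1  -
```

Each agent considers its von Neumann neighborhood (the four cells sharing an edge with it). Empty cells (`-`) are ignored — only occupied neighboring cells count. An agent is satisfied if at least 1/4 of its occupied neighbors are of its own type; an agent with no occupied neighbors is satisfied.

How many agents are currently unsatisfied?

10

(0,1)2 0/2 not
(0,2)1 0/3 not
(0,3)2 0/2 not
(0,5)2 0/0 satisfied
(1,0)1 1/1 satisfied
(1,1)1 1/3 satisfied
(1,2)2 0/3 not
(1,3)1 1/4 satisfied
(1,4)2 0/2 not
(2,3)1 2/2 satisfied
(2,4)1 1/2 satisfied
(3,0)1 0/2 not
(3,1)2 0/2 not
(3,2)1 1/2 satisfied
(3,5)1 2/2 satisfied
(3,6)1 2/2 satisfied
(4,0)2 1/2 satisfied
(4,2)1 1/2 satisfied
(4,3)2 0/3 not
(4,4)1 1/2 satisfied
(4,5)1 4/4 satisfied
(4,6)1 3/3 satisfied
(5,0)2 1/1 satisfied
(5,3)1 0/2 not
(5,5)1 3/3 satisfied
(5,6)1 2/2 satisfied
(6,1)2 0/0 satisfied
(6,3)2 0/1 not
(6,5)1 1/1 satisfied
Unsatisfied: (0,1), (0,2), (0,3), (1,2), (1,4), (3,0), (3,1), (4,3), (5,3), (6,3) — 10 in total.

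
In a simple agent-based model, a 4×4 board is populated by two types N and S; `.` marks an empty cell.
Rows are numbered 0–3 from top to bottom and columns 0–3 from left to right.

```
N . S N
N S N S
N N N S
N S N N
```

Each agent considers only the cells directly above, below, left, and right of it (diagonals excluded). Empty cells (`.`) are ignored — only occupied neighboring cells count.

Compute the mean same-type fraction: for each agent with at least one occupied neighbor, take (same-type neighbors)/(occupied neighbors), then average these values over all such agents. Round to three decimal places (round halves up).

(0,0)N 1/1
(0,2)S 0/2
(0,3)N 0/2
(1,0)N 2/3
(1,1)S 0/3
(1,2)N 1/4
(1,3)S 1/3
(2,0)N 3/3
(2,1)N 2/4
(2,2)N 3/4
(2,3)S 1/3
(3,0)N 1/2
(3,1)S 0/3
(3,2)N 2/3
(3,3)N 1/2
Sum over 15 agents: 1/1 + 0/2 + 0/2 + 2/3 + 0/3 + 1/4 + 1/3 + 3/3 + 2/4 + 3/4 + 1/3 + 1/2 + 0/3 + 2/3 + 1/2 = 13/2; mean = 13/2 ÷ 15 = 13/30 = 0.433333… → 0.433.

0.433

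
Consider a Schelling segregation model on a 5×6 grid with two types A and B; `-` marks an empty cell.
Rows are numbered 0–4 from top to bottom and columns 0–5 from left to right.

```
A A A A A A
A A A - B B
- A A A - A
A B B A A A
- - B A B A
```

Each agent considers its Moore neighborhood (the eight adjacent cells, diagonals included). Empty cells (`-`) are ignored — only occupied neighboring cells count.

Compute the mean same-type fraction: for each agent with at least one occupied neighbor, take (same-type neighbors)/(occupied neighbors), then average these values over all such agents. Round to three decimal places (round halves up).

Row 0: (0,0)A 3/3 · (0,1)A 5/5 · (0,2)A 4/4 · (0,3)A 3/4 · (0,4)A 2/4 · (0,5)A 1/3
Row 1: (1,0)A 4/4 · (1,1)A 7/7 · (1,2)A 7/7 · (1,4)B 1/6 · (1,5)B 1/4
Row 2: (2,1)A 5/7 · (2,2)A 5/7 · (2,3)A 4/6 · (2,5)A 2/4
Row 3: (3,0)A 1/2 · (3,1)B 2/5 · (3,2)B 2/7 · (3,3)A 4/7 · (3,4)A 6/7 · (3,5)A 3/4
Row 4: (4,2)B 2/4 · (4,3)A 2/5 · (4,4)B 0/5 · (4,5)A 2/3
Sum over 25 agents: 3/3 + 5/5 + 4/4 + 3/4 + 2/4 + 1/3 + 4/4 + 7/7 + 7/7 + 1/6 + 1/4 + 5/7 + 5/7 + 4/6 + 2/4 + 1/2 + 2/5 + 2/7 + 4/7 + 6/7 + 3/4 + 2/4 + 2/5 + 0/5 + 2/3 = 6521/420; mean = 6521/420 ÷ 25 = 6521/10500 = 0.621047… → 0.621.

0.621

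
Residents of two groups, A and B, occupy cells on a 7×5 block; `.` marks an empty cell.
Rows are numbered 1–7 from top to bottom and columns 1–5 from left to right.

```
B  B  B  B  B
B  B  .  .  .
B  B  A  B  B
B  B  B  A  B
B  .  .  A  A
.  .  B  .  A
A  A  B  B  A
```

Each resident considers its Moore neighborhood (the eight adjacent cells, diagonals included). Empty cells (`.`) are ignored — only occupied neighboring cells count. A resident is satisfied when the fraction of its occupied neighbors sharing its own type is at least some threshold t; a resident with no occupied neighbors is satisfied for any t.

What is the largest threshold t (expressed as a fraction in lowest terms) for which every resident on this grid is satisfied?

Row 1: (1,1)B 3/3 · (1,2)B 4/4 · (1,3)B 3/3 · (1,4)B 2/2 · (1,5)B 1/1
Row 2: (2,1)B 5/5 · (2,2)B 6/7
Row 3: (3,1)B 5/5 · (3,2)B 6/7 · (3,3)A 1/6 · (3,4)B 3/5 · (3,5)B 2/3
Row 4: (4,1)B 4/4 · (4,2)B 5/6 · (4,3)B 3/6 · (4,4)A 3/7 · (4,5)B 2/5
Row 5: (5,1)B 2/2 · (5,4)A 3/6 · (5,5)A 3/4
Row 6: (6,3)B 2/4 · (6,5)A 3/4
Row 7: (7,1)A 1/1 · (7,2)A 1/3 · (7,3)B 2/3 · (7,4)B 2/4 · (7,5)A 1/2
The smallest same-type fraction is 1/6 at (3,3), which reduces to 1/6. Any threshold above that leaves this resident unsatisfied.

1/6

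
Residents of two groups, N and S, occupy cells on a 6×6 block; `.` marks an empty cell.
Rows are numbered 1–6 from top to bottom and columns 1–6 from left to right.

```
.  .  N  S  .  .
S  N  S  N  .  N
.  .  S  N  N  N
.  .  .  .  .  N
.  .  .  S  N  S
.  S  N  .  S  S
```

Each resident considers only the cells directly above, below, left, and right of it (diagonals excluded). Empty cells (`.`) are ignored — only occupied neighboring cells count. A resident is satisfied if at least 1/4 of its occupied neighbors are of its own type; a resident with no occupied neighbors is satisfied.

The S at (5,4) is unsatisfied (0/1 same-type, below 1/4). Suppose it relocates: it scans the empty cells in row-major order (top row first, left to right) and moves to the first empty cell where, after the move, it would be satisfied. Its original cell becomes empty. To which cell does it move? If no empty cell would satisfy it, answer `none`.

Vacating (5,4). Empty cells in order:
  (1,1): 1/1 same-type → satisfied — stop here.

(1,1)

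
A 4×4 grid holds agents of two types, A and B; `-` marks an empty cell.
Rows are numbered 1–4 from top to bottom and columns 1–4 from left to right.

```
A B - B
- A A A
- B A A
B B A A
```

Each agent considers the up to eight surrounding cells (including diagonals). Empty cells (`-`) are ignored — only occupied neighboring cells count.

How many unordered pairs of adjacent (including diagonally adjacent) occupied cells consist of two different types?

11

Scan each occupied cell's neighbors to the right and below (and the two forward diagonals) so each pair is counted once.
From row 1: 5 unlike of 6 pairs (running 5/6).
From row 2: 2 unlike of 9 pairs (running 7/15).
From row 3: 3 unlike of 10 pairs (running 10/25).
From row 4: 1 unlike of 3 pairs (running 11/28).
Total adjacent occupied pairs: 28; unlike-type pairs: 11.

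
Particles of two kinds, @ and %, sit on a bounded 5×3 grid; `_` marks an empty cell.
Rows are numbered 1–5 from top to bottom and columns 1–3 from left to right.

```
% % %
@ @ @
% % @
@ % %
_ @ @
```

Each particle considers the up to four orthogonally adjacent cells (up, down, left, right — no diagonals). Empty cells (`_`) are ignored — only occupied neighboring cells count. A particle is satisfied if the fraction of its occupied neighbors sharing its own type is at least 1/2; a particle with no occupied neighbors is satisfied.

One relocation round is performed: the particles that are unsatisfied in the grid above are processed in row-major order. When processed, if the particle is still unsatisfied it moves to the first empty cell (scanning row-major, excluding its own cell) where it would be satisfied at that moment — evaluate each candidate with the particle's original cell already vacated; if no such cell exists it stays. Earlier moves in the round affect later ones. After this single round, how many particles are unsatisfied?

3

Initially unsatisfied (in order): (2,1), (3,1), (3,3), (4,1), (4,3).
  (2,1) → (5,1).
  (3,1): now satisfied by earlier moves; stays.
  (3,3): no empty cell satisfies it; stays.
  (4,1): no empty cell satisfies it; stays.
  (4,3) → (2,1).
Resulting grid:
% % %
% @ @
% % @
@ % _
@ @ @
Unsatisfied now: (2,2), (4,1), (4,2).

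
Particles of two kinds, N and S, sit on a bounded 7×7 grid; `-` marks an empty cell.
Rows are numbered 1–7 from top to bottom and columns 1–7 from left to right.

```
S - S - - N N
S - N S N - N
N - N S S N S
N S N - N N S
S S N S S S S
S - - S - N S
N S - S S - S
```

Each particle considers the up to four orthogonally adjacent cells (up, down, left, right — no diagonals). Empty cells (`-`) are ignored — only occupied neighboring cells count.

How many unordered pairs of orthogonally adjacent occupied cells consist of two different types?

Scan each occupied cell's neighbors to the right and below so each pair is counted once.
From row 1: 1 unlike of 4 pairs (running 1/4).
From row 2: 5 unlike of 7 pairs (running 6/11).
From row 3: 4 unlike of 9 pairs (running 10/20).
From row 4: 6 unlike of 10 pairs (running 16/30).
From row 5: 3 unlike of 10 pairs (running 19/40).
From row 6: 2 unlike of 4 pairs (running 21/44).
From row 7: 1 unlike of 2 pairs (running 22/46).
Total adjacent occupied pairs: 46; unlike-type pairs: 22.

22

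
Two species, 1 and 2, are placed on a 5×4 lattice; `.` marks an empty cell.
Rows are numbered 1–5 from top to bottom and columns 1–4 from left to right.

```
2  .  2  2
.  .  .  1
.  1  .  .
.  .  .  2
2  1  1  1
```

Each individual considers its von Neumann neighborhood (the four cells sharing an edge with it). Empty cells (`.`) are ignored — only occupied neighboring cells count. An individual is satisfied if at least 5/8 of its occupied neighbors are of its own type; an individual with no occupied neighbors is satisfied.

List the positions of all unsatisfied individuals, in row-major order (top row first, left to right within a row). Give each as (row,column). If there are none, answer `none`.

Row 1: (1,1)2 0/0 ✓ · (1,3)2 1/1 ✓ · (1,4)2 1/2 ✗
Row 2: (2,4)1 0/1 ✗
Row 3: (3,2)1 0/0 ✓
Row 4: (4,4)2 0/1 ✗
Row 5: (5,1)2 0/1 ✗ · (5,2)1 1/2 ✗ · (5,3)1 2/2 ✓ · (5,4)1 1/2 ✗

(1,4), (2,4), (4,4), (5,1), (5,2), (5,4)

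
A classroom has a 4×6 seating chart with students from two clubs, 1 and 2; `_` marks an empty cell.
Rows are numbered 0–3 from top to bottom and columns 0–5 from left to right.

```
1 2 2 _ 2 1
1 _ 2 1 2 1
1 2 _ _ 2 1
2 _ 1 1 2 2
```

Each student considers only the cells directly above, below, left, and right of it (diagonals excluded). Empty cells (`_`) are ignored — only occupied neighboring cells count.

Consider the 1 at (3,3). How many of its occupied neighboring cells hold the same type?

Occupied neighbors of (3,3): (3,2)=1, (3,4)=2.
Same type (1): 1 of 2.

1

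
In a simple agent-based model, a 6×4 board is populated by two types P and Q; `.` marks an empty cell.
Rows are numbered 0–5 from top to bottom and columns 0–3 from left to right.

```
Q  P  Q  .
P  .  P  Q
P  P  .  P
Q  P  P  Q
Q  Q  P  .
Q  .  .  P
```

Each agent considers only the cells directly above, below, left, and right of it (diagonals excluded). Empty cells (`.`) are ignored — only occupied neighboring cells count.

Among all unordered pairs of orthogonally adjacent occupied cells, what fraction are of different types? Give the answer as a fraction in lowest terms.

3/5

Scan each occupied cell's neighbors to the right and below so each pair is counted once.
From row 0: 4 unlike of 4 pairs (running 4/4).
From row 1: 2 unlike of 3 pairs (running 6/7).
From row 2: 2 unlike of 4 pairs (running 8/11).
From row 3: 3 unlike of 6 pairs (running 11/17).
From row 4: 1 unlike of 3 pairs (running 12/20).
Total adjacent occupied pairs: 20; unlike-type pairs: 12.
12/20 reduces to 3/5.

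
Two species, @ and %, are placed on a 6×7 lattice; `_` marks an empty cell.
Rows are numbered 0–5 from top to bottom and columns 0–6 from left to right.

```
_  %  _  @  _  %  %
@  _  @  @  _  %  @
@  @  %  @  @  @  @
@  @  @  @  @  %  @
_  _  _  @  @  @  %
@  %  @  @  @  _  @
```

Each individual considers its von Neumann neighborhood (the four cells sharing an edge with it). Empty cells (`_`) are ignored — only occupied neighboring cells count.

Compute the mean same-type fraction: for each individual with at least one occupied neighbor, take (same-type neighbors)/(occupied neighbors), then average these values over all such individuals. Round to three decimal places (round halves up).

Row 0: (0,1)% — no occupied neighbors · (0,3)@ 1/1 · (0,5)% 2/2 · (0,6)% 1/2
Row 1: (1,0)@ 1/1 · (1,2)@ 1/2 · (1,3)@ 3/3 · (1,5)% 1/3 · (1,6)@ 1/3
Row 2: (2,0)@ 3/3 · (2,1)@ 2/3 · (2,2)% 0/4 · (2,3)@ 3/4 · (2,4)@ 3/3 · (2,5)@ 2/4 · (2,6)@ 3/3
Row 3: (3,0)@ 2/2 · (3,1)@ 3/3 · (3,2)@ 2/3 · (3,3)@ 4/4 · (3,4)@ 3/4 · (3,5)% 0/4 · (3,6)@ 1/3
Row 4: (4,3)@ 3/3 · (4,4)@ 4/4 · (4,5)@ 1/3 · (4,6)% 0/3
Row 5: (5,0)@ 0/1 · (5,1)% 0/2 · (5,2)@ 1/2 · (5,3)@ 3/3 · (5,4)@ 2/2 · (5,6)@ 0/1
Sum over 32 individuals: 1/1 + 2/2 + 1/2 + 1/1 + 1/2 + 3/3 + 1/3 + 1/3 + 3/3 + 2/3 + 0/4 + 3/4 + 3/3 + 2/4 + 3/3 + 2/2 + 3/3 + 2/3 + 4/4 + 3/4 + 0/4 + 1/3 + 3/3 + 4/4 + 1/3 + 0/3 + 0/1 + 0/2 + 1/2 + 3/3 + 2/2 + 0/1 = 121/6; mean = 121/6 ÷ 32 = 121/192 = 0.630208… → 0.630.

0.630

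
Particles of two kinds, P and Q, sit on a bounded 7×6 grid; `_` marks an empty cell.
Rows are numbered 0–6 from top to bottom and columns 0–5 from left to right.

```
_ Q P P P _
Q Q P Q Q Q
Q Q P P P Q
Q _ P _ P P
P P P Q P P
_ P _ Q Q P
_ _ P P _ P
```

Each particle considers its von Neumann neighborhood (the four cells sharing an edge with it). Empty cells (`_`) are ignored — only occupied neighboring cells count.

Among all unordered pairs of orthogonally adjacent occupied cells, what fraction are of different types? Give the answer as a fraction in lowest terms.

8/23

Scan each occupied cell's neighbors to the right and below so each pair is counted once.
From row 0: 3 unlike of 7 pairs (running 3/7).
From row 1: 4 unlike of 11 pairs (running 7/18).
From row 2: 3 unlike of 9 pairs (running 10/27).
From row 3: 1 unlike of 5 pairs (running 11/32).
From row 4: 3 unlike of 9 pairs (running 14/41).
From row 5: 2 unlike of 4 pairs (running 16/45).
From row 6: 0 unlike of 1 pairs (running 16/46).
Total adjacent occupied pairs: 46; unlike-type pairs: 16.
16/46 reduces to 8/23.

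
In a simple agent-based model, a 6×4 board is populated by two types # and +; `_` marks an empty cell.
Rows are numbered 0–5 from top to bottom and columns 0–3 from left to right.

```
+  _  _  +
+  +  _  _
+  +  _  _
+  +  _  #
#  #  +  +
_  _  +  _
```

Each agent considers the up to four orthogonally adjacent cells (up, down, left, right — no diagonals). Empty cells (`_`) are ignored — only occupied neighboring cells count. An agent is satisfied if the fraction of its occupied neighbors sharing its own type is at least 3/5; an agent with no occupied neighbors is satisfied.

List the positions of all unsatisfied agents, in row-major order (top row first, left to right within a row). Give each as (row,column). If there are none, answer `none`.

Row 0: (0,0)+ 1/1 ok · (0,3)+ 0/0 ok
Row 1: (1,0)+ 3/3 ok · (1,1)+ 2/2 ok
Row 2: (2,0)+ 3/3 ok · (2,1)+ 3/3 ok
Row 3: (3,0)+ 2/3 ok · (3,1)+ 2/3 ok · (3,3)# 0/1 unhappy
Row 4: (4,0)# 1/2 unhappy · (4,1)# 1/3 unhappy · (4,2)+ 2/3 ok · (4,3)+ 1/2 unhappy
Row 5: (5,2)+ 1/1 ok

(3,3), (4,0), (4,1), (4,3)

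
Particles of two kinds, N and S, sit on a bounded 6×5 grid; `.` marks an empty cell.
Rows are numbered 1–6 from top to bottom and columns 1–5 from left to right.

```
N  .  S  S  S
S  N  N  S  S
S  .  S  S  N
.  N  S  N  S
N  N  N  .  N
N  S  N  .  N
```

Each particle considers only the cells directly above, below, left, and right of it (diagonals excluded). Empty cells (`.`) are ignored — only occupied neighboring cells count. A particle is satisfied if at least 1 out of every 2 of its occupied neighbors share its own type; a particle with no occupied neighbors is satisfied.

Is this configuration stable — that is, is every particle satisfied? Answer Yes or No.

No

(1,1)N 0/1 ✗
(1,3)S 1/2 ✓
(1,4)S 3/3 ✓
(1,5)S 2/2 ✓
(2,1)S 1/3 ✗
(2,2)N 1/2 ✓
(2,3)N 1/4 ✗
(2,4)S 3/4 ✓
(2,5)S 2/3 ✓
(3,1)S 1/1 ✓
(3,3)S 2/3 ✓
(3,4)S 2/4 ✓
(3,5)N 0/3 ✗
(4,2)N 1/2 ✓
(4,3)S 1/4 ✗
(4,4)N 0/3 ✗
(4,5)S 0/3 ✗
(5,1)N 2/2 ✓
(5,2)N 3/4 ✓
(5,3)N 2/3 ✓
(5,5)N 1/2 ✓
(6,1)N 1/2 ✓
(6,2)S 0/3 ✗
(6,3)N 1/2 ✓
(6,5)N 1/1 ✓
For instance (1,1) has only 0/1 same-type neighbors, below 1/2.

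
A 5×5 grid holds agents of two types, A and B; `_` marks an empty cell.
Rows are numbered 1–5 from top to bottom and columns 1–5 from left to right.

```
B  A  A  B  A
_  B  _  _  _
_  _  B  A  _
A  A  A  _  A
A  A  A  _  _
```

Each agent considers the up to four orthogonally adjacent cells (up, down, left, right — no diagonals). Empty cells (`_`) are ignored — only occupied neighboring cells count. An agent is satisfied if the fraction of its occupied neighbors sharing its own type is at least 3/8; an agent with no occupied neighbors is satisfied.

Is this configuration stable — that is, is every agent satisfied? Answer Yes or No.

(1,1)B 0/1 not
(1,2)A 1/3 not
(1,3)A 1/2 satisfied
(1,4)B 0/2 not
(1,5)A 0/1 not
(2,2)B 0/1 not
(3,3)B 0/2 not
(3,4)A 0/1 not
(4,1)A 2/2 satisfied
(4,2)A 3/3 satisfied
(4,3)A 2/3 satisfied
(4,5)A 0/0 satisfied
(5,1)A 2/2 satisfied
(5,2)A 3/3 satisfied
(5,3)A 2/2 satisfied
For instance (1,1) has only 0/1 same-type neighbors, below 3/8.

No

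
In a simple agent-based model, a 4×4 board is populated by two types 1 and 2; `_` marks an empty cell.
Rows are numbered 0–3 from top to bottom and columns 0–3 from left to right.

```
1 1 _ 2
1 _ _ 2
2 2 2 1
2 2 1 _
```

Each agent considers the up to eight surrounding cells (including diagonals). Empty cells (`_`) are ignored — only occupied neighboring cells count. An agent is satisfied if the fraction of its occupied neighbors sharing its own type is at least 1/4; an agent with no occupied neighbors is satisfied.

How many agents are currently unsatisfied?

(0,0)1 2/2 ✓
(0,1)1 2/2 ✓
(0,3)2 1/1 ✓
(1,0)1 2/4 ✓
(1,3)2 2/3 ✓
(2,0)2 3/4 ✓
(2,1)2 4/6 ✓
(2,2)2 3/5 ✓
(2,3)1 1/3 ✓
(3,0)2 3/3 ✓
(3,1)2 4/5 ✓
(3,2)1 1/4 ✓
Every one meets the threshold.

0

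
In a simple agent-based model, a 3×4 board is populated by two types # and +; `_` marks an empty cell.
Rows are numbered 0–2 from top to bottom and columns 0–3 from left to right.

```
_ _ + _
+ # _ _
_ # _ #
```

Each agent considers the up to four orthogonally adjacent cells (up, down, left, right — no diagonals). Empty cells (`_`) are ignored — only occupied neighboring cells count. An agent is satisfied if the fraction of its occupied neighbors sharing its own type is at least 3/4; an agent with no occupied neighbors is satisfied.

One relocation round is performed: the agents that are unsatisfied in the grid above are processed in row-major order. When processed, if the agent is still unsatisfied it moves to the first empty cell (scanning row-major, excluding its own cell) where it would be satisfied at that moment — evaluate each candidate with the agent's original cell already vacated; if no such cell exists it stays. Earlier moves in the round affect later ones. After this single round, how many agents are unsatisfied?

0

Initially unsatisfied (in order): (1,0), (1,1).
  (1,0) → (0,0).
  (1,1): now satisfied by earlier moves; stays.
Resulting grid:
+ _ + _
_ # _ _
_ # _ #
All satisfied now.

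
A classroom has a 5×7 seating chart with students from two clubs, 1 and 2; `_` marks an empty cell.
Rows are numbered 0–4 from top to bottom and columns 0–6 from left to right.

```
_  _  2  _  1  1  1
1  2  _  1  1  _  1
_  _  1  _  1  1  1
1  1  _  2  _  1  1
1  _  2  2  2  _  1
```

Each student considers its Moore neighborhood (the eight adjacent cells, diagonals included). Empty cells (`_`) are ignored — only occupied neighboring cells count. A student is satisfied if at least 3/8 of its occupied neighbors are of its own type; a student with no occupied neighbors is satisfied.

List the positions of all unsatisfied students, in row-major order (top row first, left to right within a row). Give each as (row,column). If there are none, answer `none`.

Row 0: (0,2)2 1/2 ok · (0,4)1 3/3 ok · (0,5)1 4/4 ok · (0,6)1 2/2 ok
Row 1: (1,0)1 0/1 unhappy · (1,1)2 1/3 unhappy · (1,3)1 4/5 ok · (1,4)1 5/5 ok · (1,6)1 4/4 ok
Row 2: (2,2)1 2/4 ok · (2,4)1 4/5 ok · (2,5)1 6/6 ok · (2,6)1 4/4 ok
Row 3: (3,0)1 2/2 ok · (3,1)1 3/4 ok · (3,3)2 3/5 ok · (3,5)1 5/6 ok · (3,6)1 4/4 ok
Row 4: (4,0)1 2/2 ok · (4,2)2 2/3 ok · (4,3)2 3/3 ok · (4,4)2 2/3 ok · (4,6)1 2/2 ok

(1,0), (1,1)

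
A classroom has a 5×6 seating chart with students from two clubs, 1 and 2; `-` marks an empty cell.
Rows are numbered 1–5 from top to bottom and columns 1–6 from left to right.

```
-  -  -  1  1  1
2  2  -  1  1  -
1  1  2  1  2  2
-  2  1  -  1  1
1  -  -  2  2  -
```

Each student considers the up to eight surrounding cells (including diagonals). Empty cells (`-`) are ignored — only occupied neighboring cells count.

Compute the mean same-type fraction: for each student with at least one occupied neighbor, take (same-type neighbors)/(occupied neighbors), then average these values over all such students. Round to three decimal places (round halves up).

(1,4)1 3/3
(1,5)1 4/4
(1,6)1 2/2
(2,1)2 1/3
(2,2)2 2/4
(2,4)1 4/6
(2,5)1 5/7
(3,1)1 1/4
(3,2)1 2/6
(3,3)2 2/6
(3,4)1 4/6
(3,5)2 1/6
(3,6)2 1/4
(4,2)2 1/5
(4,3)1 2/5
(4,5)1 2/6
(4,6)1 1/4
(5,1)1 0/1
(5,4)2 1/3
(5,5)2 1/3
Sum over 20 students: 3/3 + 4/4 + 2/2 + 1/3 + 2/4 + 4/6 + 5/7 + 1/4 + 2/6 + 2/6 + 4/6 + 1/6 + 1/4 + 1/5 + 2/5 + 2/6 + 1/4 + 0/1 + 1/3 + 1/3 = 1269/140; mean = 1269/140 ÷ 20 = 1269/2800 = 0.453214… → 0.453.

0.453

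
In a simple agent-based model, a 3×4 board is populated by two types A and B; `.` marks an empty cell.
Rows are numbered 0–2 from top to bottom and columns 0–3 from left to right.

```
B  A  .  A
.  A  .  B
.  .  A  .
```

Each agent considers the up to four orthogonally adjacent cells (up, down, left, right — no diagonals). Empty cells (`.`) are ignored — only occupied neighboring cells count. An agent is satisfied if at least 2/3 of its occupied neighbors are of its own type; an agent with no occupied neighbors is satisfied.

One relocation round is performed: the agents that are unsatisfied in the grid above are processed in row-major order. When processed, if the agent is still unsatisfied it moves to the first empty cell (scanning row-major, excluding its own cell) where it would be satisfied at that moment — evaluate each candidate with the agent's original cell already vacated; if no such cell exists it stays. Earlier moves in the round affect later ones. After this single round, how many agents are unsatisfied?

0

Initially unsatisfied (in order): (0,0), (0,1), (0,3), (1,3).
  (0,0) → (2,0).
  (0,1): now satisfied by earlier moves; stays.
  (0,3) → (0,0).
  (1,3): now satisfied by earlier moves; stays.
Resulting grid:
A A . .
. A . B
B . A .
All satisfied now.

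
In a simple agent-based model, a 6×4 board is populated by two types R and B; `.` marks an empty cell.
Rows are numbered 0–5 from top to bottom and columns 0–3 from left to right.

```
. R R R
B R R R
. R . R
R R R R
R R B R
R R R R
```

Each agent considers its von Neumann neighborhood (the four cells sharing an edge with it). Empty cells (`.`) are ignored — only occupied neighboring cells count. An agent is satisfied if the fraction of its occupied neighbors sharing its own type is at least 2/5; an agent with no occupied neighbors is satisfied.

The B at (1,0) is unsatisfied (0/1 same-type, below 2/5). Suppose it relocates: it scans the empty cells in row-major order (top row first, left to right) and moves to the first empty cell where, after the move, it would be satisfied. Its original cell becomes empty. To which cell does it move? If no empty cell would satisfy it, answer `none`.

Vacating (1,0). Empty cells in order:
  (0,0): 0/1 same-type → still unsatisfied.
  (2,0): 0/2 same-type → still unsatisfied.
  (2,2): 0/4 same-type → still unsatisfied.

none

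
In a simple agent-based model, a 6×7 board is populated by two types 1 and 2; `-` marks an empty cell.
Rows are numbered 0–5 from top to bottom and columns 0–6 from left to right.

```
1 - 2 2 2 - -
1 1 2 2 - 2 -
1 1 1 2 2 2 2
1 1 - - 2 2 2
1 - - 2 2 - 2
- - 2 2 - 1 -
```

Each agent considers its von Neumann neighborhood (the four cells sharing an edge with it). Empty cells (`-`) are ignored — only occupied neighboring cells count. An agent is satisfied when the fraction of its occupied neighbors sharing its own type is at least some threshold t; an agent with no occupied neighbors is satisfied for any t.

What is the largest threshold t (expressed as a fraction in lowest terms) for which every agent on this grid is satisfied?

(0,0)1 1/1
(0,2)2 2/2
(0,3)2 3/3
(0,4)2 1/1
(1,0)1 3/3
(1,1)1 2/3
(1,2)2 2/4
(1,3)2 3/3
(1,5)2 1/1
(2,0)1 3/3
(2,1)1 4/4
(2,2)1 1/3
(2,3)2 2/3
(2,4)2 3/3
(2,5)2 4/4
(2,6)2 2/2
(3,0)1 3/3
(3,1)1 2/2
(3,4)2 3/3
(3,5)2 3/3
(3,6)2 3/3
(4,0)1 1/1
(4,3)2 2/2
(4,4)2 2/2
(4,6)2 1/1
(5,2)2 1/1
(5,3)2 2/2
(5,5)1 — no occupied neighbors
The smallest same-type fraction is 1/3 at (2,2), which reduces to 1/3. Any threshold above that leaves this agent unsatisfied.

1/3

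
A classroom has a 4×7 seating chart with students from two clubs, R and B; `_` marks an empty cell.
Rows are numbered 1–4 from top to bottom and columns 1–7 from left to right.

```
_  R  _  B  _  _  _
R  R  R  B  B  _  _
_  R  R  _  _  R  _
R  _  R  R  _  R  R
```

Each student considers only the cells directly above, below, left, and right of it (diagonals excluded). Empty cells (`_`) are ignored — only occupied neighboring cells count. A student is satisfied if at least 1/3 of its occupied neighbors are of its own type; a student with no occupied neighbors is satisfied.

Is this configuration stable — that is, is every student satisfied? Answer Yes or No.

Row 1: (1,2)R 1/1 satisfied · (1,4)B 1/1 satisfied
Row 2: (2,1)R 1/1 satisfied · (2,2)R 4/4 satisfied · (2,3)R 2/3 satisfied · (2,4)B 2/3 satisfied · (2,5)B 1/1 satisfied
Row 3: (3,2)R 2/2 satisfied · (3,3)R 3/3 satisfied · (3,6)R 1/1 satisfied
Row 4: (4,1)R 0/0 satisfied · (4,3)R 2/2 satisfied · (4,4)R 1/1 satisfied · (4,6)R 2/2 satisfied · (4,7)R 1/1 satisfied
All meet the threshold, so the configuration is stable.

Yes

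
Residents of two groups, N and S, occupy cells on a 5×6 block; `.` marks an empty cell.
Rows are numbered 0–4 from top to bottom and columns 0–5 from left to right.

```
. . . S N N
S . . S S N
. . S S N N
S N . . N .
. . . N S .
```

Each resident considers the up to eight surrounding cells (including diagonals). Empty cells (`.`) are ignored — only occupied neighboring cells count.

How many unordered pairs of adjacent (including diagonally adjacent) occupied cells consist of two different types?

14

Scan each occupied cell's neighbors to the right and below (and the two forward diagonals) so each pair is counted once.
Row 0: S(0,3)–N(0,4)≠ S(0,3)–S(1,3)= S(0,3)–S(1,4)= N(0,4)–N(0,5)= N(0,4)–S(1,4)≠ N(0,4)–N(1,5)= N(0,4)–S(1,3)≠ N(0,5)–N(1,5)= N(0,5)–S(1,4)≠  → 4/9 unlike.
Row 1: S(1,3)–S(1,4)= S(1,3)–S(2,3)= S(1,3)–N(2,4)≠ S(1,3)–S(2,2)= S(1,4)–N(1,5)≠ S(1,4)–N(2,4)≠ S(1,4)–N(2,5)≠ S(1,4)–S(2,3)= N(1,5)–N(2,5)= N(1,5)–N(2,4)=  → 4/10 unlike.
Row 2: S(2,2)–S(2,3)= S(2,2)–N(3,1)≠ S(2,3)–N(2,4)≠ S(2,3)–N(3,4)≠ N(2,4)–N(2,5)= N(2,4)–N(3,4)= N(2,5)–N(3,4)=  → 3/7 unlike.
Row 3: S(3,0)–N(3,1)≠ N(3,4)–S(4,4)≠ N(3,4)–N(4,3)=  → 2/3 unlike.
Row 4: N(4,3)–S(4,4)≠  → 1/1 unlike.
Total adjacent occupied pairs: 30; unlike-type pairs: 14.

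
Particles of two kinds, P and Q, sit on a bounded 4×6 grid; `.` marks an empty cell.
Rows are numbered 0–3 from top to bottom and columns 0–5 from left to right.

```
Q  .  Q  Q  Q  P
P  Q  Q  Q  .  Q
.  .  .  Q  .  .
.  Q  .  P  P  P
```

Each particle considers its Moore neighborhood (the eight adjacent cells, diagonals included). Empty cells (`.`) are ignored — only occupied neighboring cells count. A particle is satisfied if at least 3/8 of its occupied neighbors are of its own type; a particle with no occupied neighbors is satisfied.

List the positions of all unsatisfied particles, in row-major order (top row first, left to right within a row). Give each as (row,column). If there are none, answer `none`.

(0,5), (1,0)

Row 0: (0,0)Q 1/2 satisfied · (0,2)Q 4/4 satisfied · (0,3)Q 4/4 satisfied · (0,4)Q 3/4 satisfied · (0,5)P 0/2 not
Row 1: (1,0)P 0/2 not · (1,1)Q 3/4 satisfied · (1,2)Q 5/5 satisfied · (1,3)Q 5/5 satisfied · (1,5)Q 1/2 satisfied
Row 2: (2,3)Q 2/4 satisfied
Row 3: (3,1)Q 0/0 satisfied · (3,3)P 1/2 satisfied · (3,4)P 2/3 satisfied · (3,5)P 1/1 satisfied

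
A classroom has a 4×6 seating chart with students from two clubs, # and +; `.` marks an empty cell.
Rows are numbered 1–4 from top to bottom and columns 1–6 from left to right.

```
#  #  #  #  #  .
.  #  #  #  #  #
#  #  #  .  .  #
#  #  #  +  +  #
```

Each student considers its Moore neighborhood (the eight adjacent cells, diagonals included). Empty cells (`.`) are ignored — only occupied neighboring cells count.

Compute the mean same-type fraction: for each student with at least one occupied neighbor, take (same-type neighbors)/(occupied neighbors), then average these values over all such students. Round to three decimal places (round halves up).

0.876

(1,1)# 2/2
(1,2)# 4/4
(1,3)# 5/5
(1,4)# 5/5
(1,5)# 4/4
(2,2)# 7/7
(2,3)# 7/7
(2,4)# 6/6
(2,5)# 5/5
(2,6)# 3/3
(3,1)# 4/4
(3,2)# 7/7
(3,3)# 6/7
(3,6)# 3/4
(4,1)# 3/3
(4,2)# 5/5
(4,3)# 3/4
(4,4)+ 1/3
(4,5)+ 1/3
(4,6)# 1/2
Sum over 20 students: 2/2 + 4/4 + 5/5 + 5/5 + 4/4 + 7/7 + 7/7 + 6/6 + 5/5 + 3/3 + 4/4 + 7/7 + 6/7 + 3/4 + 3/3 + 5/5 + 3/4 + 1/3 + 1/3 + 1/2 = 368/21; mean = 368/21 ÷ 20 = 92/105 = 0.876190… → 0.876.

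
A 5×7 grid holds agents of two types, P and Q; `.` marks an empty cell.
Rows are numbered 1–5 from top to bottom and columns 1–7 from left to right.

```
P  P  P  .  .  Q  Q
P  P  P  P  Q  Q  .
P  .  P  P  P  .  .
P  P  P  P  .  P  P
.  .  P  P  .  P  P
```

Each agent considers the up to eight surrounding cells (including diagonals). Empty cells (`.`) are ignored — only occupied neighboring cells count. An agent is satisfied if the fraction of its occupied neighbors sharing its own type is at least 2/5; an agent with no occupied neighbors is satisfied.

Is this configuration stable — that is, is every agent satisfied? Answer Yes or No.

Yes

Row 1: (1,1)P 3/3 ok · (1,2)P 5/5 ok · (1,3)P 4/4 ok · (1,6)Q 3/3 ok · (1,7)Q 2/2 ok
Row 2: (2,1)P 4/4 ok · (2,2)P 7/7 ok · (2,3)P 6/6 ok · (2,4)P 5/6 ok · (2,5)Q 2/5 ok · (2,6)Q 3/4 ok
Row 3: (3,1)P 4/4 ok · (3,3)P 7/7 ok · (3,4)P 6/7 ok · (3,5)P 4/6 ok
Row 4: (4,1)P 2/2 ok · (4,2)P 5/5 ok · (4,3)P 6/6 ok · (4,4)P 6/6 ok · (4,6)P 4/4 ok · (4,7)P 3/3 ok
Row 5: (5,3)P 4/4 ok · (5,4)P 3/3 ok · (5,6)P 3/3 ok · (5,7)P 3/3 ok
All meet the threshold, so the configuration is stable.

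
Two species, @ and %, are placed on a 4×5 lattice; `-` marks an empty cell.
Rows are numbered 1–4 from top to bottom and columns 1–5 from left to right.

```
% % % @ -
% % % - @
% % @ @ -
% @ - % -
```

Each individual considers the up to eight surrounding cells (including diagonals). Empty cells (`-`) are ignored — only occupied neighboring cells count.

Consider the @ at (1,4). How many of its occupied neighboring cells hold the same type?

1

Occupied neighbors of (1,4): (1,3)=%, (2,3)=%, (2,5)=@.
Same type (@): 1 of 3.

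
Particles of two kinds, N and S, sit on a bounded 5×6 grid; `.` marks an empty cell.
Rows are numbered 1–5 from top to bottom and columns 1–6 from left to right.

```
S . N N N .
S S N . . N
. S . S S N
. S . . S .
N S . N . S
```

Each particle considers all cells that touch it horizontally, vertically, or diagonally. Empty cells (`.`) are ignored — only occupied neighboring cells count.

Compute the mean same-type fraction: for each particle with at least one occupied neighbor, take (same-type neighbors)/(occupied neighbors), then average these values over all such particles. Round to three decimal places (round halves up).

(1,1)S 2/2
(1,3)N 2/3
(1,4)N 3/3
(1,5)N 2/2
(2,1)S 3/3
(2,2)S 3/5
(2,3)N 2/5
(2,6)N 2/3
(3,2)S 3/4
(3,4)S 2/3
(3,5)S 2/4
(3,6)N 1/3
(4,2)S 2/3
(4,5)S 3/5
(5,1)N 0/2
(5,2)S 1/2
(5,4)N 0/1
(5,6)S 1/1
Sum over 18 particles: 2/2 + 2/3 + 3/3 + 2/2 + 3/3 + 3/5 + 2/5 + 2/3 + 3/4 + 2/3 + 2/4 + 1/3 + 2/3 + 3/5 + 0/2 + 1/2 + 0/1 + 1/1 = 227/20; mean = 227/20 ÷ 18 = 227/360 = 0.630555… → 0.631.

0.631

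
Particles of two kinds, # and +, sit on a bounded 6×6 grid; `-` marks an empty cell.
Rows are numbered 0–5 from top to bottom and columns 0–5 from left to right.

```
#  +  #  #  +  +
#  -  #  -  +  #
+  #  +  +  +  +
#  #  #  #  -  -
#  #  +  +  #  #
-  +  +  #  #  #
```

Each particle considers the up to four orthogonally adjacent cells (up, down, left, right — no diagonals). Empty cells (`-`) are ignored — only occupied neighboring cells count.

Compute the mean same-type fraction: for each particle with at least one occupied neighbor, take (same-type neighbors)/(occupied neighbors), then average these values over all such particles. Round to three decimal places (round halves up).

Row 0: (0,0)# 1/2 · (0,1)+ 0/2 · (0,2)# 2/3 · (0,3)# 1/2 · (0,4)+ 2/3 · (0,5)+ 1/2
Row 1: (1,0)# 1/2 · (1,2)# 1/2 · (1,4)+ 2/3 · (1,5)# 0/3
Row 2: (2,0)+ 0/3 · (2,1)# 1/3 · (2,2)+ 1/4 · (2,3)+ 2/3 · (2,4)+ 3/3 · (2,5)+ 1/2
Row 3: (3,0)# 2/3 · (3,1)# 4/4 · (3,2)# 2/4 · (3,3)# 1/3
Row 4: (4,0)# 2/2 · (4,1)# 2/4 · (4,2)+ 2/4 · (4,3)+ 1/4 · (4,4)# 2/3 · (4,5)# 2/2
Row 5: (5,1)+ 1/2 · (5,2)+ 2/3 · (5,3)# 1/3 · (5,4)# 3/3 · (5,5)# 2/2
Sum over 31 particles: 1/2 + 0/2 + 2/3 + 1/2 + 2/3 + 1/2 + 1/2 + 1/2 + 2/3 + 0/3 + 0/3 + 1/3 + 1/4 + 2/3 + 3/3 + 1/2 + 2/3 + 4/4 + 2/4 + 1/3 + 2/2 + 2/4 + 2/4 + 1/4 + 2/3 + 2/2 + 1/2 + 2/3 + 1/3 + 3/3 + 2/2 = 103/6; mean = 103/6 ÷ 31 = 103/186 = 0.553763… → 0.554.

0.554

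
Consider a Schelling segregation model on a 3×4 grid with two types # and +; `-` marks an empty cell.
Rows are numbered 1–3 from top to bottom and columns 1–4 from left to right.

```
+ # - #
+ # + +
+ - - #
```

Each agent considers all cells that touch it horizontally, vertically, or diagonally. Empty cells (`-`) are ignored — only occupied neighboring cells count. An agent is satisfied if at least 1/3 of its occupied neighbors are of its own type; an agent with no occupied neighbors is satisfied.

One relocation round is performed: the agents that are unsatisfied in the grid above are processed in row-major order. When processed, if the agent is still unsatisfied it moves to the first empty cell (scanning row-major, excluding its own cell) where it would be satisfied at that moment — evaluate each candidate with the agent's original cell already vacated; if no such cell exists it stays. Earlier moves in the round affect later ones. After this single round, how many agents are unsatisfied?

1

Initially unsatisfied (in order): (1,2), (1,4), (2,2), (2,3), (3,4).
  (1,2) → (1,3).
  (1,4): now satisfied by earlier moves; stays.
  (2,2) → (3,3).
  (2,3) → (1,2).
  (3,4): now satisfied by earlier moves; stays.
Resulting grid:
+ + # #
+ - - +
+ - # #
Unsatisfied now: (2,4).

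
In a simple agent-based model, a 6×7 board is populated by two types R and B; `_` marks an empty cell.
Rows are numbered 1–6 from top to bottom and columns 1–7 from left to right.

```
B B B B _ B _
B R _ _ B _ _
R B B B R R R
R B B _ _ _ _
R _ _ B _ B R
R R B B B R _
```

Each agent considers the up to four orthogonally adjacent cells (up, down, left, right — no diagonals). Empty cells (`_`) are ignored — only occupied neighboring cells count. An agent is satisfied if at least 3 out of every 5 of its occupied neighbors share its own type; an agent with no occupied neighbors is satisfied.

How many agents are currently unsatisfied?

(1,1)B 2/2 ok
(1,2)B 2/3 ok
(1,3)B 2/2 ok
(1,4)B 1/1 ok
(1,6)B 0/0 ok
(2,1)B 1/3 unhappy
(2,2)R 0/3 unhappy
(2,5)B 0/1 unhappy
(3,1)R 1/3 unhappy
(3,2)B 2/4 unhappy
(3,3)B 3/3 ok
(3,4)B 1/2 unhappy
(3,5)R 1/3 unhappy
(3,6)R 2/2 ok
(3,7)R 1/1 ok
(4,1)R 2/3 ok
(4,2)B 2/3 ok
(4,3)B 2/2 ok
(5,1)R 2/2 ok
(5,4)B 1/1 ok
(5,6)B 0/2 unhappy
(5,7)R 0/1 unhappy
(6,1)R 2/2 ok
(6,2)R 1/2 unhappy
(6,3)B 1/2 unhappy
(6,4)B 3/3 ok
(6,5)B 1/2 unhappy
(6,6)R 0/2 unhappy
Unsatisfied: (2,1), (2,2), (2,5), (3,1), (3,2), (3,4), (3,5), (5,6), (5,7), (6,2), (6,3), (6,5), (6,6) — 13 in total.

13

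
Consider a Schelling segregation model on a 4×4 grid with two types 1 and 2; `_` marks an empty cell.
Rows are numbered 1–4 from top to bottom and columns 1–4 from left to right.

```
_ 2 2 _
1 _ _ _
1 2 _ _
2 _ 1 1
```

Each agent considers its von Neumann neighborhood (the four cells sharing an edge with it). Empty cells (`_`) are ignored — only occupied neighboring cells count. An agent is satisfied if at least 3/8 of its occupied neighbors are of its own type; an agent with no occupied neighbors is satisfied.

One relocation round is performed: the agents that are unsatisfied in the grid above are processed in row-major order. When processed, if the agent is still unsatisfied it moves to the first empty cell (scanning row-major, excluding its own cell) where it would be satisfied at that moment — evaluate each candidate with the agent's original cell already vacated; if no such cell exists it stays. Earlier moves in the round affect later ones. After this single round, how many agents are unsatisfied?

0

Initially unsatisfied (in order): (3,1), (3,2), (4,1).
  (3,1) → (1,1).
  (3,2): now satisfied by earlier moves; stays.
  (4,1): now satisfied by earlier moves; stays.
Resulting grid:
1 2 2 _
1 _ _ _
_ 2 _ _
2 _ 1 1
All satisfied now.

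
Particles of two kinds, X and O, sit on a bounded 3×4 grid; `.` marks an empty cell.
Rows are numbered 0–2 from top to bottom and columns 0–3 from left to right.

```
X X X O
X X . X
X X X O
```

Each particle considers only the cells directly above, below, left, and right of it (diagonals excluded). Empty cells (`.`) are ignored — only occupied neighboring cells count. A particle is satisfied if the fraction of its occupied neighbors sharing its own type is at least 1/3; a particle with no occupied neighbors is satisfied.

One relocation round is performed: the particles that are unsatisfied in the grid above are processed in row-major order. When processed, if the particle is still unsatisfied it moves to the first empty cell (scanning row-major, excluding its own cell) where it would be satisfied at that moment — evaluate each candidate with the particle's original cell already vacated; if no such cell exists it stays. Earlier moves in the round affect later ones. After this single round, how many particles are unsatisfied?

Initially unsatisfied (in order): (0,3), (1,3), (2,3).
  (0,3): no empty cell satisfies it; stays.
  (1,3) → (1,2).
  (2,3) → (1,3).
Resulting grid:
X X X O
X X X O
X X X .
All satisfied now.

0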